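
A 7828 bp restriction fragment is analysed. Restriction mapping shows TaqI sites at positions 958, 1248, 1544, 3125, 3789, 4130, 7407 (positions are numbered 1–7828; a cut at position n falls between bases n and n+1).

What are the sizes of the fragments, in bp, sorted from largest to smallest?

Linear molecule, 7 cuts → 8 fragments:
  958 − 0 = 958 bp
  1248 − 958 = 290 bp
  1544 − 1248 = 296 bp
  3125 − 1544 = 1581 bp
  3789 − 3125 = 664 bp
  4130 − 3789 = 341 bp
  7407 − 4130 = 3277 bp
  7828 − 7407 = 421 bp
Sorted largest to smallest: 3277, 1581, 958, 664, 421, 341, 296, 290 bp.

3277, 1581, 958, 664, 421, 341, 296, 290 bp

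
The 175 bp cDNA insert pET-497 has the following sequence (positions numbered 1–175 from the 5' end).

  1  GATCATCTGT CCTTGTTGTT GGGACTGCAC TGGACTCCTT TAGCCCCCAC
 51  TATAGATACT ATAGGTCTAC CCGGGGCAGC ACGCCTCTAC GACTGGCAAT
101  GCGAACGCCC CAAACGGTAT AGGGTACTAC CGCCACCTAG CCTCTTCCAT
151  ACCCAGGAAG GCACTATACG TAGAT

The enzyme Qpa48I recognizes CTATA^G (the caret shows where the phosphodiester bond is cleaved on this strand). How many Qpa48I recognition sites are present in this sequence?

2

CTATAG occurs starting at positions 50, 59.
Qpa48I cuts at 2 sites.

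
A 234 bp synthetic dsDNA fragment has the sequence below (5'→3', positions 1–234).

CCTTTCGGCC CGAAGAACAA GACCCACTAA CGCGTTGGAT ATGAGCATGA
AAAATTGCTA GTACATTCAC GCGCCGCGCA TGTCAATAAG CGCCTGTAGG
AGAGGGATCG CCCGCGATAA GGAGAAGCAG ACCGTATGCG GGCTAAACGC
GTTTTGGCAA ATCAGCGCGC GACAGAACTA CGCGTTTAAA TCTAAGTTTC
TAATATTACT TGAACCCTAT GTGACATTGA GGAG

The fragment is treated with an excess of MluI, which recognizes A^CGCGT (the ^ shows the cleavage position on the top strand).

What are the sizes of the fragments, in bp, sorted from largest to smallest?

MluI sites (ACGCGT) start at positions 30, 147, 180.
MluI cuts after the first base of each site, so after positions 30, 147, 180.
Linear molecule, 3 cuts → 4 fragments:
  1–30 → 30 bp
  31–147 → 117 bp
  148–180 → 33 bp
  181–234 → 54 bp
Sorted largest to smallest: 117, 54, 33, 30 bp.

117, 54, 33, 30 bp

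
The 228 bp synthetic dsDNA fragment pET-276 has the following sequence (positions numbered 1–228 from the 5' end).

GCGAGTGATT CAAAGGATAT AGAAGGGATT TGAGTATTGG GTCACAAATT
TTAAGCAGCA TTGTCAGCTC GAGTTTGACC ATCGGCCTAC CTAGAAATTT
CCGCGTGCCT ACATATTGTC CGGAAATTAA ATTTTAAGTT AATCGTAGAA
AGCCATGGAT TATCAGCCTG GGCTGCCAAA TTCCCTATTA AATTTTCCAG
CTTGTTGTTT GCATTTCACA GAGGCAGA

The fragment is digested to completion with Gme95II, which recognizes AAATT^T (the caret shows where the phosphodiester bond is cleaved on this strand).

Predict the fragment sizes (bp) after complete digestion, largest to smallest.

61, 50, 49, 34, 34 bp

Gme95II sites (AAATTT) start at positions 46, 95, 129, 190.
Gme95II cuts after base 5 of each site (before the last base), so after positions 50, 99, 133, 194.
Linear molecule, 4 cuts → 5 fragments:
  1–50 → 50 bp
  51–99 → 49 bp
  100–133 → 34 bp
  134–194 → 61 bp
  195–228 → 34 bp
Sorted largest to smallest: 61, 50, 49, 34, 34 bp.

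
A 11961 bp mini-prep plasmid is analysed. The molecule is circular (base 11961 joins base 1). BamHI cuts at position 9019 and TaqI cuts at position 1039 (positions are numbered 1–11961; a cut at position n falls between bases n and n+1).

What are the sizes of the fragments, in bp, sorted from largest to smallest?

Combined cut positions (sorted): 1039, 9019.
Circular molecule, 2 cuts → 2 fragments:
  9019 − 1039 = 7980 bp
  wrap: 11961 − 9019 + 1039 = 3981 bp
Sorted largest to smallest: 7980, 3981 bp.

7980, 3981 bp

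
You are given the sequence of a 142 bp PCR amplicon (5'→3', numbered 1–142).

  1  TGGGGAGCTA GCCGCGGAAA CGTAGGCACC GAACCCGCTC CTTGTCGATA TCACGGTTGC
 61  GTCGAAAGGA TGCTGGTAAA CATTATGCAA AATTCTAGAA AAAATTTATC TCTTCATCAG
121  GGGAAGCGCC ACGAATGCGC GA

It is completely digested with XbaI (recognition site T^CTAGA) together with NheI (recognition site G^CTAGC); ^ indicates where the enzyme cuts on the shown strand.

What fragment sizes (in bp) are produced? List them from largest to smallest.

87, 48, 7 bp

The XbaI site (TCTAGA) starts at position 94.
XbaI cuts after the first base of each site, so after position 94.
The NheI site (GCTAGC) starts at position 7.
NheI cuts after the first base of each site, so after position 7.
Combined cut positions: 7, 94.
Linear molecule, 2 cuts → 3 fragments:
  1–7 → 7 bp
  8–94 → 87 bp
  95–142 → 48 bp
Sorted largest to smallest: 87, 48, 7 bp.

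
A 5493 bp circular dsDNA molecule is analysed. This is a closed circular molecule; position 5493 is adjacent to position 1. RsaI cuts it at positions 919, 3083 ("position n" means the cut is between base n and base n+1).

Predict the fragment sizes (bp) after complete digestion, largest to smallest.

3329, 2164 bp

Circular molecule, 2 cuts → 2 fragments:
  3083 − 919 = 2164 bp
  wrap: 5493 − 3083 + 919 = 3329 bp
Sorted largest to smallest: 3329, 2164 bp.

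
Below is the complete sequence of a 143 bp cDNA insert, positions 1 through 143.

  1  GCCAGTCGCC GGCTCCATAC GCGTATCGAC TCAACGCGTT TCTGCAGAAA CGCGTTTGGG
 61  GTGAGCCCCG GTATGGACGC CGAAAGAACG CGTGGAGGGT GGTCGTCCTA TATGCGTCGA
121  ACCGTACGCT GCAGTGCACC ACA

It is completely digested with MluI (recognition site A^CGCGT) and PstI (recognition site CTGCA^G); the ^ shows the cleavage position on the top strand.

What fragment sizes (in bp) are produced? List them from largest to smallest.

45, 38, 19, 15, 12, 10, 4 bp

MluI sites (ACGCGT) start at positions 19, 34, 50, 88.
MluI cuts after the first base of each site, so after positions 19, 34, 50, 88.
PstI sites (CTGCAG) start at positions 42, 129.
PstI cuts after base 5 of each site (before the last base), so after positions 46, 133.
Combined cut positions: 19, 34, 46, 50, 88, 133.
Linear molecule, 6 cuts → 7 fragments:
  1–19 → 19 bp
  20–34 → 15 bp
  35–46 → 12 bp
  47–50 → 4 bp
  51–88 → 38 bp
  89–133 → 45 bp
  134–143 → 10 bp
Sorted largest to smallest: 45, 38, 19, 15, 12, 10, 4 bp.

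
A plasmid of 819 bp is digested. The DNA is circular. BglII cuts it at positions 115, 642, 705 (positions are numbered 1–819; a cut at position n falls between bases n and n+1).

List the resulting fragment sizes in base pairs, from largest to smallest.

527, 229, 63 bp

Circular molecule, 3 cuts → 3 fragments:
  642 − 115 = 527 bp
  705 − 642 = 63 bp
  wrap: 819 − 705 + 115 = 229 bp
Sorted largest to smallest: 527, 229, 63 bp.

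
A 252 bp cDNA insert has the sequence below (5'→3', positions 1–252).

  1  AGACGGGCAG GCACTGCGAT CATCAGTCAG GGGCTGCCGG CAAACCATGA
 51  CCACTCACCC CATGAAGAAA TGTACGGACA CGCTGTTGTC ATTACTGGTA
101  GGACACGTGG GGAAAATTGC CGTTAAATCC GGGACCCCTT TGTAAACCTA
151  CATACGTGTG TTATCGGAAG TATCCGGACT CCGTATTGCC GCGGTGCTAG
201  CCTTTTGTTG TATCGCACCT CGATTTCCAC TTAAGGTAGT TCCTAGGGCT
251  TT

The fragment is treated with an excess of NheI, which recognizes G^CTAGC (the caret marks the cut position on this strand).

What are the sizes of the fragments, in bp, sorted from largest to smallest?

196, 56 bp

The NheI site (GCTAGC) starts at position 196.
NheI cuts after the first base of each site, so after position 196.
Linear molecule, 1 cut → 2 fragments:
  1–196 → 196 bp
  197–252 → 56 bp
Sorted largest to smallest: 196, 56 bp.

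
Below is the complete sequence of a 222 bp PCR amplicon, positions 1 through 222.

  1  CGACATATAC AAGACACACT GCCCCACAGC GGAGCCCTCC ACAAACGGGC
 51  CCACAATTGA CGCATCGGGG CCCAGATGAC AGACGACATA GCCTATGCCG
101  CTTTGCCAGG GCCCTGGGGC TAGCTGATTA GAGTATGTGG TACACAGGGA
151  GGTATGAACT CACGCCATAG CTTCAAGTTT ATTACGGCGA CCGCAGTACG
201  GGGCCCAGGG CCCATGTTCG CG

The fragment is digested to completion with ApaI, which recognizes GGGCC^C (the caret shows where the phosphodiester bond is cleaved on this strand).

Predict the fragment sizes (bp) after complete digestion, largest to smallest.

92, 51, 41, 21, 10, 7 bp

ApaI sites (GGGCCC) start at positions 47, 68, 109, 201, 208.
ApaI cuts after base 5 of each site (before the last base), so after positions 51, 72, 113, 205, 212.
Linear molecule, 5 cuts → 6 fragments:
  1–51 → 51 bp
  52–72 → 21 bp
  73–113 → 41 bp
  114–205 → 92 bp
  206–212 → 7 bp
  213–222 → 10 bp
Sorted largest to smallest: 92, 51, 41, 21, 10, 7 bp.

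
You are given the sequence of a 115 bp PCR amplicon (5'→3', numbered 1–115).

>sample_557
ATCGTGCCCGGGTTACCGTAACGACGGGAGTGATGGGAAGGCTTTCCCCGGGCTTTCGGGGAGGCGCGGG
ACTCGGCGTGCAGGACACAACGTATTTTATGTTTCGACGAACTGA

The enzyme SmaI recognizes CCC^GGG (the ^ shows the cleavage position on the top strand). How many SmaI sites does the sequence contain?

2

CCCGGG occurs starting at positions 7, 47.
SmaI cuts at 2 sites.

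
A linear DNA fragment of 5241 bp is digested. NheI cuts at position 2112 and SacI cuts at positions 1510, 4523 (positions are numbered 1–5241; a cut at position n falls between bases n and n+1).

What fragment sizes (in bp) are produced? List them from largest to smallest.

2411, 1510, 718, 602 bp

Combined cut positions (sorted): 1510, 2112, 4523.
Linear molecule, 3 cuts → 4 fragments:
  1510 − 0 = 1510 bp
  2112 − 1510 = 602 bp
  4523 − 2112 = 2411 bp
  5241 − 4523 = 718 bp
Sorted largest to smallest: 2411, 1510, 718, 602 bp.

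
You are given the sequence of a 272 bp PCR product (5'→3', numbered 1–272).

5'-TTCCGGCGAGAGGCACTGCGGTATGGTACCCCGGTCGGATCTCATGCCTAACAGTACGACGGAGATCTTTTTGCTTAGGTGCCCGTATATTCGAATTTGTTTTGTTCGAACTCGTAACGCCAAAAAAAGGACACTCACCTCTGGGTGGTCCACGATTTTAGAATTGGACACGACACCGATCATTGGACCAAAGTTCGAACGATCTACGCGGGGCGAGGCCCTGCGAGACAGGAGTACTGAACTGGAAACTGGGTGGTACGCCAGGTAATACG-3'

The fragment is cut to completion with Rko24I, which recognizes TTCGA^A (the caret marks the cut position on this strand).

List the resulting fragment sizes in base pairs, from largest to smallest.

Rko24I sites (TTCGAA) start at positions 90, 105, 194.
Rko24I cuts after base 5 of each site (before the last base), so after positions 94, 109, 198.
Linear molecule, 3 cuts → 4 fragments:
  1–94 → 94 bp
  95–109 → 15 bp
  110–198 → 89 bp
  199–272 → 74 bp
Sorted largest to smallest: 94, 89, 74, 15 bp.

94, 89, 74, 15 bp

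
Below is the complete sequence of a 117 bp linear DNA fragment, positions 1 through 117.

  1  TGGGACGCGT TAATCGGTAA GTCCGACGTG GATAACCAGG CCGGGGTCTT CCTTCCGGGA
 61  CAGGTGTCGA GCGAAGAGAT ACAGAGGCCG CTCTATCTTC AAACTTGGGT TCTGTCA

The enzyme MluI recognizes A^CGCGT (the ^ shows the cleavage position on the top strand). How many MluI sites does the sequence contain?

1

ACGCGT occurs starting at position 5.
MluI cuts at 1 site.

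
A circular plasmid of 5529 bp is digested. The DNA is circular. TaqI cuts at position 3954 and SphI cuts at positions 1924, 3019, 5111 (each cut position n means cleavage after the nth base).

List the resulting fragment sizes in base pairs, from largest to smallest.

Combined cut positions (sorted): 1924, 3019, 3954, 5111.
Circular molecule, 4 cuts → 4 fragments:
  3019 − 1924 = 1095 bp
  3954 − 3019 = 935 bp
  5111 − 3954 = 1157 bp
  wrap: 5529 − 5111 + 1924 = 2342 bp
Sorted largest to smallest: 2342, 1157, 1095, 935 bp.

2342, 1157, 1095, 935 bp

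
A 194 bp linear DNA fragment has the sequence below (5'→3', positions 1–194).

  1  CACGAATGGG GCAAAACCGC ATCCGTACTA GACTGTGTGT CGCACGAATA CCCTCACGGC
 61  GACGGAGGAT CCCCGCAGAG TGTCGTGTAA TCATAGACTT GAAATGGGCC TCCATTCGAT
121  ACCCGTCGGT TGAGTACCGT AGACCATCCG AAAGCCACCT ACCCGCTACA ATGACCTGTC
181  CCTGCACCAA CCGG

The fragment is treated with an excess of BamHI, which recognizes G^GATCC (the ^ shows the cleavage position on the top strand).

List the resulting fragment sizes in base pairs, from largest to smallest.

127, 67 bp

The BamHI site (GGATCC) starts at position 67.
BamHI cuts after the first base of each site, so after position 67.
Linear molecule, 1 cut → 2 fragments:
  1–67 → 67 bp
  68–194 → 127 bp
Sorted largest to smallest: 127, 67 bp.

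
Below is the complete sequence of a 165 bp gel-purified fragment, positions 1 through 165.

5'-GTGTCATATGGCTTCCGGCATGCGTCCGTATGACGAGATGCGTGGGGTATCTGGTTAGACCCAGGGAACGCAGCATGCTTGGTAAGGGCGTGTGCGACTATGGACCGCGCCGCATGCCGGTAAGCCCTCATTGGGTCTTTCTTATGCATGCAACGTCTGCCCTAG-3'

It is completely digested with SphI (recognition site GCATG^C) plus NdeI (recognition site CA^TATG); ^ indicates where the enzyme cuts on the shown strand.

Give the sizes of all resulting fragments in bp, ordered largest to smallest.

SphI sites (GCATGC) start at positions 18, 73, 112, 146.
SphI cuts after base 5 of each site (before the last base), so after positions 22, 77, 116, 150.
The NdeI site (CATATG) starts at position 5.
NdeI cuts after base 2 of each site, so after position 6.
Combined cut positions: 6, 22, 77, 116, 150.
Linear molecule, 5 cuts → 6 fragments:
  1–6 → 6 bp
  7–22 → 16 bp
  23–77 → 55 bp
  78–116 → 39 bp
  117–150 → 34 bp
  151–165 → 15 bp
Sorted largest to smallest: 55, 39, 34, 16, 15, 6 bp.

55, 39, 34, 16, 15, 6 bp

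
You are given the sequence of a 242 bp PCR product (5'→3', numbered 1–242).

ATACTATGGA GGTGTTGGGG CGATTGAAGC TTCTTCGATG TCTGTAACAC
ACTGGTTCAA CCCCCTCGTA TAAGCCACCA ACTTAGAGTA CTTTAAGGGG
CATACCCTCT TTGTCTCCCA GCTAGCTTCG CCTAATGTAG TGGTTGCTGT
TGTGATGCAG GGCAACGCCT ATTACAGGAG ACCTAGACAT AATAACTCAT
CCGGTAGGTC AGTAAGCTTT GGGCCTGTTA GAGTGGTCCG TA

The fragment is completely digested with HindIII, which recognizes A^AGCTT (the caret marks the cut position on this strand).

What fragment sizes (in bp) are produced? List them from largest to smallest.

HindIII sites (AAGCTT) start at positions 27, 214.
HindIII cuts after the first base of each site, so after positions 27, 214.
Linear molecule, 2 cuts → 3 fragments:
  1–27 → 27 bp
  28–214 → 187 bp
  215–242 → 28 bp
Sorted largest to smallest: 187, 28, 27 bp.

187, 28, 27 bp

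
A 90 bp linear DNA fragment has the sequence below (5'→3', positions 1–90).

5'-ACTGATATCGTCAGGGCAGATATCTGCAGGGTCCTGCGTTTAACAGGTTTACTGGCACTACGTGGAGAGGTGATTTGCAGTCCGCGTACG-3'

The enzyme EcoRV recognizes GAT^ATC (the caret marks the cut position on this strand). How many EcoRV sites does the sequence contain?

GATATC occurs starting at positions 4, 19.
EcoRV cuts at 2 sites.

2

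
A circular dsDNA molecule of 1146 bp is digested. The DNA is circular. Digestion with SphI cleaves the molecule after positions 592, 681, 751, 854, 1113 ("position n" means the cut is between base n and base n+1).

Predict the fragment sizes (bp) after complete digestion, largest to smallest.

625, 259, 103, 89, 70 bp

Circular molecule, 5 cuts → 5 fragments:
  681 − 592 = 89 bp
  751 − 681 = 70 bp
  854 − 751 = 103 bp
  1113 − 854 = 259 bp
  wrap: 1146 − 1113 + 592 = 625 bp
Sorted largest to smallest: 625, 259, 103, 89, 70 bp.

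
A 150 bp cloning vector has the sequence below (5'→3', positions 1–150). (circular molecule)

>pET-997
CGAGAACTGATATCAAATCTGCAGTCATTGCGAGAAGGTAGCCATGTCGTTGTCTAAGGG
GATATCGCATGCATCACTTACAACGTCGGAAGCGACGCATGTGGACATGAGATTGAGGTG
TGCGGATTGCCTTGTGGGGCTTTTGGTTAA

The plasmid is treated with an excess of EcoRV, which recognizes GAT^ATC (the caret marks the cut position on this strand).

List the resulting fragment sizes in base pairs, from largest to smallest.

98, 52 bp

EcoRV sites (GATATC) start at positions 9, 61.
EcoRV cuts after base 3 of each site, so after positions 11, 63.
Circular molecule, 2 cuts → 2 fragments:
  12–63 → 52 bp
  64–150 then 1–11 → 87 + 11 = 98 bp
Sorted largest to smallest: 98, 52 bp.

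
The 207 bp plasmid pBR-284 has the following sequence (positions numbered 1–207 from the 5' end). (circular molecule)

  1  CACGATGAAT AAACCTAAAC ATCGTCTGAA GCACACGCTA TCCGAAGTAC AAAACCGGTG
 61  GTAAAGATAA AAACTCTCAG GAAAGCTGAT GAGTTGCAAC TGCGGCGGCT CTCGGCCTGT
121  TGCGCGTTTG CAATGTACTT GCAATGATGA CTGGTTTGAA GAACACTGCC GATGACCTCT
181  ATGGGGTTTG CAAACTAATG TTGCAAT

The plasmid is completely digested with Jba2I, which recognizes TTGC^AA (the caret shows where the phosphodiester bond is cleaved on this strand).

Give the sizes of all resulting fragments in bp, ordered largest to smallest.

100, 49, 34, 13, 11 bp

Jba2I sites (TTGCAA) start at positions 94, 128, 139, 188, 201.
Jba2I cuts after base 4 of each site, so after positions 97, 131, 142, 191, 204.
Circular molecule, 5 cuts → 5 fragments:
  98–131 → 34 bp
  132–142 → 11 bp
  143–191 → 49 bp
  192–204 → 13 bp
  205–207 then 1–97 → 3 + 97 = 100 bp
Sorted largest to smallest: 100, 49, 34, 13, 11 bp.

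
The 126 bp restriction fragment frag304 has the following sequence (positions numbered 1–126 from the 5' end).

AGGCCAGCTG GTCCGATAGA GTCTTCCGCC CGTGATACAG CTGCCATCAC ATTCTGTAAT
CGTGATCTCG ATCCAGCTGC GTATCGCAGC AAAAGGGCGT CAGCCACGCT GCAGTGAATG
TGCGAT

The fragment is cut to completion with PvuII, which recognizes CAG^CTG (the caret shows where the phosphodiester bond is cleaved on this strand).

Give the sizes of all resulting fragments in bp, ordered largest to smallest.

50, 36, 33, 7 bp

PvuII sites (CAGCTG) start at positions 5, 38, 74.
PvuII cuts after base 3 of each site, so after positions 7, 40, 76.
Linear molecule, 3 cuts → 4 fragments:
  1–7 → 7 bp
  8–40 → 33 bp
  41–76 → 36 bp
  77–126 → 50 bp
Sorted largest to smallest: 50, 36, 33, 7 bp.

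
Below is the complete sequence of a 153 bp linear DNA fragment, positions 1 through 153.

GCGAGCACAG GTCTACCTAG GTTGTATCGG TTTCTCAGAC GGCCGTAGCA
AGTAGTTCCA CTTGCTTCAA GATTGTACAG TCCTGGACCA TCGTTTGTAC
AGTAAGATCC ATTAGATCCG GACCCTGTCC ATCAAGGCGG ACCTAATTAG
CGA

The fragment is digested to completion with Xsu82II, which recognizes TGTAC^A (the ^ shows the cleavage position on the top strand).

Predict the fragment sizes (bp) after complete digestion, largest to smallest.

Xsu82II sites (TGTACA) start at positions 74, 96.
Xsu82II cuts after base 5 of each site (before the last base), so after positions 78, 100.
Linear molecule, 2 cuts → 3 fragments:
  1–78 → 78 bp
  79–100 → 22 bp
  101–153 → 53 bp
Sorted largest to smallest: 78, 53, 22 bp.

78, 53, 22 bp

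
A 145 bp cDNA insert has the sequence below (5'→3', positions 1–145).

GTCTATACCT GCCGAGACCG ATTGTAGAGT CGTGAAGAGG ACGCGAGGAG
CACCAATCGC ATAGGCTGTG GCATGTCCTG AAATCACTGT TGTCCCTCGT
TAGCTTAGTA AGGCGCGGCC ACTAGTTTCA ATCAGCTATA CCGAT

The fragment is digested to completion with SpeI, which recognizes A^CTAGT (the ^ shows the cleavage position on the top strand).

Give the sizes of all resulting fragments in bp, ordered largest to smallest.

121, 24 bp

The SpeI site (ACTAGT) starts at position 121.
SpeI cuts after the first base of each site, so after position 121.
Linear molecule, 1 cut → 2 fragments:
  1–121 → 121 bp
  122–145 → 24 bp
Sorted largest to smallest: 121, 24 bp.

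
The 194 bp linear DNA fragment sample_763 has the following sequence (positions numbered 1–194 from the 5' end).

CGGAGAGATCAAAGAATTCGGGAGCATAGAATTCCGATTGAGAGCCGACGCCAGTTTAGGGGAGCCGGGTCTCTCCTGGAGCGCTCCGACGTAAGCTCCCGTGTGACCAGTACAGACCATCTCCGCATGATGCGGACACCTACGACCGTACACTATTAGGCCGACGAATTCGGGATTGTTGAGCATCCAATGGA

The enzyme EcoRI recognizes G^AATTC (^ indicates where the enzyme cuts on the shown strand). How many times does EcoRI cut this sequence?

GAATTC occurs starting at positions 14, 29, 166.
EcoRI cuts at 3 sites.

3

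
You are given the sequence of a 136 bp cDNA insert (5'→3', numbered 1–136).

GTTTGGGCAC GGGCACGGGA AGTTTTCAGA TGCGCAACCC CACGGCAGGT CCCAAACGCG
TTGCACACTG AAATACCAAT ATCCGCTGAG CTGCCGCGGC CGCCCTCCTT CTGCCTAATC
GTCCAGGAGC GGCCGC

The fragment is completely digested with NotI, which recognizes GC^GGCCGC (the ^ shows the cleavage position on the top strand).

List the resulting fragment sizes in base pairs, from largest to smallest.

NotI sites (GCGGCCGC) start at positions 96, 129.
NotI cuts after base 2 of each site, so after positions 97, 130.
Linear molecule, 2 cuts → 3 fragments:
  1–97 → 97 bp
  98–130 → 33 bp
  131–136 → 6 bp
Sorted largest to smallest: 97, 33, 6 bp.

97, 33, 6 bp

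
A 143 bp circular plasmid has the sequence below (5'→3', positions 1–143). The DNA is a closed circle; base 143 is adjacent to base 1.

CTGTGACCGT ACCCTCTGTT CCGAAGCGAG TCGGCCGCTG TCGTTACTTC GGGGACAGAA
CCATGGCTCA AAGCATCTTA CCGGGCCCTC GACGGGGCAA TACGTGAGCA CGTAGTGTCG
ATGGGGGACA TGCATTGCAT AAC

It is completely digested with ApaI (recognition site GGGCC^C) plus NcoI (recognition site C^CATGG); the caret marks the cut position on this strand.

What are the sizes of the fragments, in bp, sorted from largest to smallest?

The ApaI site (GGGCCC) starts at position 83.
ApaI cuts after base 5 of each site (before the last base), so after position 87.
The NcoI site (CCATGG) starts at position 61.
NcoI cuts after the first base of each site, so after position 61.
Combined cut positions: 61, 87.
Circular molecule, 2 cuts → 2 fragments:
  62–87 → 26 bp
  88–143 then 1–61 → 56 + 61 = 117 bp
Sorted largest to smallest: 117, 26 bp.

117, 26 bp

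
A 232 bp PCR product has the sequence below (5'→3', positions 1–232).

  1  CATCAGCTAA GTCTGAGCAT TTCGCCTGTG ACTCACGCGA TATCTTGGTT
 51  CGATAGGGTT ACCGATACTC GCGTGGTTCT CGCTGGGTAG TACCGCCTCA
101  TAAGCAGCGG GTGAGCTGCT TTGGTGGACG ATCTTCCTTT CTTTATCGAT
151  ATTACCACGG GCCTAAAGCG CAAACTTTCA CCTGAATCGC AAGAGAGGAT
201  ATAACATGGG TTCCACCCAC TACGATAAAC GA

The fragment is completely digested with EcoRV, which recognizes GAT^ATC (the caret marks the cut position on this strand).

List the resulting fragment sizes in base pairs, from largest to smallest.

191, 41 bp

The EcoRV site (GATATC) starts at position 39.
EcoRV cuts after base 3 of each site, so after position 41.
Linear molecule, 1 cut → 2 fragments:
  1–41 → 41 bp
  42–232 → 191 bp
Sorted largest to smallest: 191, 41 bp.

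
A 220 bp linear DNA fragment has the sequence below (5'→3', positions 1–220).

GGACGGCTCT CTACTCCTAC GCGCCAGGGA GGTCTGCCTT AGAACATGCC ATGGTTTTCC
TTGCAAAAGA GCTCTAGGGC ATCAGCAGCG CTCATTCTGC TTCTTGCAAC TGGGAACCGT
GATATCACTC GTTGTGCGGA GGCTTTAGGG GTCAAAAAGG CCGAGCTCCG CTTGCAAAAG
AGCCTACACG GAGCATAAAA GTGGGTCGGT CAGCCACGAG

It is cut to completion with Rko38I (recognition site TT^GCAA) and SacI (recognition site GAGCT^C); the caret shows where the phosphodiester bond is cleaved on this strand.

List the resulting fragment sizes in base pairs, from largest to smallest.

Rko38I sites (TTGCAA) start at positions 61, 104, 172.
Rko38I cuts after base 2 of each site, so after positions 62, 105, 173.
SacI sites (GAGCTC) start at positions 69, 163.
SacI cuts after base 5 of each site (before the last base), so after positions 73, 167.
Combined cut positions: 62, 73, 105, 167, 173.
Linear molecule, 5 cuts → 6 fragments:
  1–62 → 62 bp
  63–73 → 11 bp
  74–105 → 32 bp
  106–167 → 62 bp
  168–173 → 6 bp
  174–220 → 47 bp
Sorted largest to smallest: 62, 62, 47, 32, 11, 6 bp.

62, 62, 47, 32, 11, 6 bp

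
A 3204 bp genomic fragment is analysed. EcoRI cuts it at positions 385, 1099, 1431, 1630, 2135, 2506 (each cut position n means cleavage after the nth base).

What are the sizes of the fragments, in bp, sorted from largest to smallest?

714, 698, 505, 385, 371, 332, 199 bp

Linear molecule, 6 cuts → 7 fragments:
  385 − 0 = 385 bp
  1099 − 385 = 714 bp
  1431 − 1099 = 332 bp
  1630 − 1431 = 199 bp
  2135 − 1630 = 505 bp
  2506 − 2135 = 371 bp
  3204 − 2506 = 698 bp
Sorted largest to smallest: 714, 698, 505, 385, 371, 332, 199 bp.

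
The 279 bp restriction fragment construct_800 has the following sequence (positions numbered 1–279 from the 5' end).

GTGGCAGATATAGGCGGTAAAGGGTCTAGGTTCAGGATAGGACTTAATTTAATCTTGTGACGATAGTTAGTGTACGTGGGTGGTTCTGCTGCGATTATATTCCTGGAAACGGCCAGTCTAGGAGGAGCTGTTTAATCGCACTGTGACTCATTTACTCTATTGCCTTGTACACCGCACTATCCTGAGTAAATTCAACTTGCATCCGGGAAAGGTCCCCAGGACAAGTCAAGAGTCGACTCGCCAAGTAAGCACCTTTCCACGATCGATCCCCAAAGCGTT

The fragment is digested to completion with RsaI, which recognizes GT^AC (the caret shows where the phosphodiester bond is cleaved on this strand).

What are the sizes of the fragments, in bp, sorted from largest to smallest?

RsaI sites (GTAC) start at positions 72, 167.
RsaI cuts after base 2 of each site, so after positions 73, 168.
Linear molecule, 2 cuts → 3 fragments:
  1–73 → 73 bp
  74–168 → 95 bp
  169–279 → 111 bp
Sorted largest to smallest: 111, 95, 73 bp.

111, 95, 73 bp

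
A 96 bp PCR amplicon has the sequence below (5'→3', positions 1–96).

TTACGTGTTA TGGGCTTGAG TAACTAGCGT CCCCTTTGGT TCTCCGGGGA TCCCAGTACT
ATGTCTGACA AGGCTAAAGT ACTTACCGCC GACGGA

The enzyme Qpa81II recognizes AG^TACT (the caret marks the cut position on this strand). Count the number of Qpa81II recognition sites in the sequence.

2

AGTACT occurs starting at positions 55, 78.
Qpa81II cuts at 2 sites.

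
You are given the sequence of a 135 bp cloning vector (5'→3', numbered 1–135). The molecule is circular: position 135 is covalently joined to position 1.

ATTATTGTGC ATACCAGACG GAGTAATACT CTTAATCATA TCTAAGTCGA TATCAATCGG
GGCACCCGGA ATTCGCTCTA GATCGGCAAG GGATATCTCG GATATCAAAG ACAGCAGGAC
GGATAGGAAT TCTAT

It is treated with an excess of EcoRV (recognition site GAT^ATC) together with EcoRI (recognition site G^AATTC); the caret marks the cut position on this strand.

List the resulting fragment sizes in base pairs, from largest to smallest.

EcoRV sites (GATATC) start at positions 49, 92, 101.
EcoRV cuts after base 3 of each site, so after positions 51, 94, 103.
EcoRI sites (GAATTC) start at positions 69, 127.
EcoRI cuts after the first base of each site, so after positions 69, 127.
Combined cut positions: 51, 69, 94, 103, 127.
Circular molecule, 5 cuts → 5 fragments:
  52–69 → 18 bp
  70–94 → 25 bp
  95–103 → 9 bp
  104–127 → 24 bp
  128–135 then 1–51 → 8 + 51 = 59 bp
Sorted largest to smallest: 59, 25, 24, 18, 9 bp.

59, 25, 24, 18, 9 bp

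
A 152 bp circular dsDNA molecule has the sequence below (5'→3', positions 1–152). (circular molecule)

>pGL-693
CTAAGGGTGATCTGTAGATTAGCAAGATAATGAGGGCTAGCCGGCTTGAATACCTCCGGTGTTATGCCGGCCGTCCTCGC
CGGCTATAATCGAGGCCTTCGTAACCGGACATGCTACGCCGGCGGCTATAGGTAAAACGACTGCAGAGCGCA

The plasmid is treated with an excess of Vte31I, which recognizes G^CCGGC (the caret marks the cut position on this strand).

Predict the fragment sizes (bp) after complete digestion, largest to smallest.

Vte31I sites (GCCGGC) start at positions 40, 66, 79, 118.
Vte31I cuts after the first base of each site, so after positions 40, 66, 79, 118.
Circular molecule, 4 cuts → 4 fragments:
  41–66 → 26 bp
  67–79 → 13 bp
  80–118 → 39 bp
  119–152 then 1–40 → 34 + 40 = 74 bp
Sorted largest to smallest: 74, 39, 26, 13 bp.

74, 39, 26, 13 bp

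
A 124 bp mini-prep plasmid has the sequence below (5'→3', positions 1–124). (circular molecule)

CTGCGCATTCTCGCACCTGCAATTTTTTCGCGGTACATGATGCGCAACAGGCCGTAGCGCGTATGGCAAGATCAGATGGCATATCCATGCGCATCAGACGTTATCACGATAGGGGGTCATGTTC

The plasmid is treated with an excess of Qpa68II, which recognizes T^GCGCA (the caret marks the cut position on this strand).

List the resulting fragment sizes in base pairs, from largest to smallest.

47, 39, 38 bp

Qpa68II sites (TGCGCA) start at positions 2, 41, 88.
Qpa68II cuts after the first base of each site, so after positions 2, 41, 88.
Circular molecule, 3 cuts → 3 fragments:
  3–41 → 39 bp
  42–88 → 47 bp
  89–124 then 1–2 → 36 + 2 = 38 bp
Sorted largest to smallest: 47, 39, 38 bp.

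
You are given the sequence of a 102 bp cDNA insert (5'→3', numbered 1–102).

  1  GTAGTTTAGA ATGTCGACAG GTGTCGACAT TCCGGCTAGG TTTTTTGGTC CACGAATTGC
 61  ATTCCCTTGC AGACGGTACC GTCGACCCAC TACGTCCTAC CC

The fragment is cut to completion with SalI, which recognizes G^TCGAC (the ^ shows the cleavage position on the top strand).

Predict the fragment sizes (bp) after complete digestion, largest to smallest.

SalI sites (GTCGAC) start at positions 13, 23, 81.
SalI cuts after the first base of each site, so after positions 13, 23, 81.
Linear molecule, 3 cuts → 4 fragments:
  1–13 → 13 bp
  14–23 → 10 bp
  24–81 → 58 bp
  82–102 → 21 bp
Sorted largest to smallest: 58, 21, 13, 10 bp.

58, 21, 13, 10 bp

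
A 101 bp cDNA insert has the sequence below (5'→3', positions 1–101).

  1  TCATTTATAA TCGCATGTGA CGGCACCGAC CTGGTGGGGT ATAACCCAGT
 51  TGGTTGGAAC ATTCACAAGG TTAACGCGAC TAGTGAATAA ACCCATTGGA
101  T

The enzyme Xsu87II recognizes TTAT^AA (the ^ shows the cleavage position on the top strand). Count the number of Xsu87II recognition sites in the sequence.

TTATAA occurs starting at position 5.
Xsu87II cuts at 1 site.

1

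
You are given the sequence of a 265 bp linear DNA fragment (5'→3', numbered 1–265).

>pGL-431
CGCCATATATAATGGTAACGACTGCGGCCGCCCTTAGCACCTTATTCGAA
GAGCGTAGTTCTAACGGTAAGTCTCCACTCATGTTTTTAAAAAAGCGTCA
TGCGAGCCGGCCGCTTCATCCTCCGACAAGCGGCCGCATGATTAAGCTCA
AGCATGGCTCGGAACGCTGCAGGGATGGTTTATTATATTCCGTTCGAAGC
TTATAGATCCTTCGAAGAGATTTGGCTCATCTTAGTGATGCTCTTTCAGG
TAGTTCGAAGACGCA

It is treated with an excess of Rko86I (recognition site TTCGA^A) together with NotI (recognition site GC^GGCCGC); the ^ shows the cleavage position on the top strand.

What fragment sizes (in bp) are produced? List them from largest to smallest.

82, 66, 43, 25, 24, 18, 7 bp

Rko86I sites (TTCGAA) start at positions 45, 193, 211, 254.
Rko86I cuts after base 5 of each site (before the last base), so after positions 49, 197, 215, 258.
NotI sites (GCGGCCGC) start at positions 24, 130.
NotI cuts after base 2 of each site, so after positions 25, 131.
Combined cut positions: 25, 49, 131, 197, 215, 258.
Linear molecule, 6 cuts → 7 fragments:
  1–25 → 25 bp
  26–49 → 24 bp
  50–131 → 82 bp
  132–197 → 66 bp
  198–215 → 18 bp
  216–258 → 43 bp
  259–265 → 7 bp
Sorted largest to smallest: 82, 66, 43, 25, 24, 18, 7 bp.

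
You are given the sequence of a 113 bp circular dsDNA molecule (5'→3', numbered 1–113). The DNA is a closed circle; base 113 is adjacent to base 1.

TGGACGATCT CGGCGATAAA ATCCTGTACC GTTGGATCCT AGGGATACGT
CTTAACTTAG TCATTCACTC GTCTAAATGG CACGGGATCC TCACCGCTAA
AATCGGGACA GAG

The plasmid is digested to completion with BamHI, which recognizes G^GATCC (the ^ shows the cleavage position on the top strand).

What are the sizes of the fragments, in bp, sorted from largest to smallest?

BamHI sites (GGATCC) start at positions 34, 85.
BamHI cuts after the first base of each site, so after positions 34, 85.
Circular molecule, 2 cuts → 2 fragments:
  35–85 → 51 bp
  86–113 then 1–34 → 28 + 34 = 62 bp
Sorted largest to smallest: 62, 51 bp.

62, 51 bp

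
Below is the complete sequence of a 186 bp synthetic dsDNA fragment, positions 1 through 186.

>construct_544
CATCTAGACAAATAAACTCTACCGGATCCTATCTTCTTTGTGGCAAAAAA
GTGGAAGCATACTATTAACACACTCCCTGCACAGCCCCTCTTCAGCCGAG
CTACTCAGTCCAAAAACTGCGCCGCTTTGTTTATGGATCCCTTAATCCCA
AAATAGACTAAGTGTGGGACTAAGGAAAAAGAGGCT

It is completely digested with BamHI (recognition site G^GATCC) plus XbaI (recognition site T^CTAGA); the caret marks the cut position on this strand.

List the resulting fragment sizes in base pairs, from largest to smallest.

111, 51, 21, 3 bp

BamHI sites (GGATCC) start at positions 24, 135.
BamHI cuts after the first base of each site, so after positions 24, 135.
The XbaI site (TCTAGA) starts at position 3.
XbaI cuts after the first base of each site, so after position 3.
Combined cut positions: 3, 24, 135.
Linear molecule, 3 cuts → 4 fragments:
  1–3 → 3 bp
  4–24 → 21 bp
  25–135 → 111 bp
  136–186 → 51 bp
Sorted largest to smallest: 111, 51, 21, 3 bp.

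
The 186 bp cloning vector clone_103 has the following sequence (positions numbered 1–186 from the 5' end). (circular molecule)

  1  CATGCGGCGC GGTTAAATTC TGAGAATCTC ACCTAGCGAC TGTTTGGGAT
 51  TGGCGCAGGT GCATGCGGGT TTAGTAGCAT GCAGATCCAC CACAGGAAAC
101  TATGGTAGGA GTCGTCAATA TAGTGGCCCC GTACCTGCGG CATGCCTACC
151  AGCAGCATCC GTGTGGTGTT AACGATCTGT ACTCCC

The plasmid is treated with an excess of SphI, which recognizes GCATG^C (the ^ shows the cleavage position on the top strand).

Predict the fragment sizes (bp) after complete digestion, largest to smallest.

107, 63, 16 bp

SphI sites (GCATGC) start at positions 61, 77, 140.
SphI cuts after base 5 of each site (before the last base), so after positions 65, 81, 144.
Circular molecule, 3 cuts → 3 fragments:
  66–81 → 16 bp
  82–144 → 63 bp
  145–186 then 1–65 → 42 + 65 = 107 bp
Sorted largest to smallest: 107, 63, 16 bp.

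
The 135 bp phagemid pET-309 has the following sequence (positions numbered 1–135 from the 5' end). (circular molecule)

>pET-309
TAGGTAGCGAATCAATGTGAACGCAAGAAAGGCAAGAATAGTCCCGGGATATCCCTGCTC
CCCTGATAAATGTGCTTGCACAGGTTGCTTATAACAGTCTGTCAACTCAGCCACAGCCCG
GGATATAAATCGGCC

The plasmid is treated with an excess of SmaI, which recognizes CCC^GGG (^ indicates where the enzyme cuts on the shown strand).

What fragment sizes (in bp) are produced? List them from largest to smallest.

SmaI sites (CCCGGG) start at positions 43, 117.
SmaI cuts after base 3 of each site, so after positions 45, 119.
Circular molecule, 2 cuts → 2 fragments:
  46–119 → 74 bp
  120–135 then 1–45 → 16 + 45 = 61 bp
Sorted largest to smallest: 74, 61 bp.

74, 61 bp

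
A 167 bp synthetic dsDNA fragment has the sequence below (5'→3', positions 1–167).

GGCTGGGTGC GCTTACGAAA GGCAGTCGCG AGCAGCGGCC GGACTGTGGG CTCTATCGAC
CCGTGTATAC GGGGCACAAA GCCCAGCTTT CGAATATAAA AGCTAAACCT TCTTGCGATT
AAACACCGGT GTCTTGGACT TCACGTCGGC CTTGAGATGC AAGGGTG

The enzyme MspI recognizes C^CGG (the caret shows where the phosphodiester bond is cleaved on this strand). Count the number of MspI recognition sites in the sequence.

CCGG occurs starting at positions 39, 126.
MspI cuts at 2 sites.

2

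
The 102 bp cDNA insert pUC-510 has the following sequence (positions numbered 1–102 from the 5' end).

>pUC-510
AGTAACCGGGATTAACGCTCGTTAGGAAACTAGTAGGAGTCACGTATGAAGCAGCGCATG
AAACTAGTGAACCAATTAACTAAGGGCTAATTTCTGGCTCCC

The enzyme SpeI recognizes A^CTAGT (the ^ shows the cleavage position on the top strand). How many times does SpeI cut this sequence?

ACTAGT occurs starting at positions 29, 63.
SpeI cuts at 2 sites.

2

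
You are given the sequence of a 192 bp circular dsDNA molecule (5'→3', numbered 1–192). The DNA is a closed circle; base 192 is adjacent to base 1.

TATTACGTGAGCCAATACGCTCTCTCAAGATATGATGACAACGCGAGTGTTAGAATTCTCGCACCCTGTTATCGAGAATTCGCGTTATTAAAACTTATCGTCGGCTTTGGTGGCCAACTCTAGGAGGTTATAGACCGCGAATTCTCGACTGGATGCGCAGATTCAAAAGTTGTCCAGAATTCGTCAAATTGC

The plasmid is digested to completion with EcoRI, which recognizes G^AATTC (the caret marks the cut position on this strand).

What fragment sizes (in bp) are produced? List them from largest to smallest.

EcoRI sites (GAATTC) start at positions 53, 76, 139, 177.
EcoRI cuts after the first base of each site, so after positions 53, 76, 139, 177.
Circular molecule, 4 cuts → 4 fragments:
  54–76 → 23 bp
  77–139 → 63 bp
  140–177 → 38 bp
  178–192 then 1–53 → 15 + 53 = 68 bp
Sorted largest to smallest: 68, 63, 38, 23 bp.

68, 63, 38, 23 bp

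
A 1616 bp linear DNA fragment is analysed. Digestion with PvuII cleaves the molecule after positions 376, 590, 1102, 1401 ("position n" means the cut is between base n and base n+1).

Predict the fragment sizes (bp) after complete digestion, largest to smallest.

512, 376, 299, 215, 214 bp

Linear molecule, 4 cuts → 5 fragments:
  376 − 0 = 376 bp
  590 − 376 = 214 bp
  1102 − 590 = 512 bp
  1401 − 1102 = 299 bp
  1616 − 1401 = 215 bp
Sorted largest to smallest: 512, 376, 299, 215, 214 bp.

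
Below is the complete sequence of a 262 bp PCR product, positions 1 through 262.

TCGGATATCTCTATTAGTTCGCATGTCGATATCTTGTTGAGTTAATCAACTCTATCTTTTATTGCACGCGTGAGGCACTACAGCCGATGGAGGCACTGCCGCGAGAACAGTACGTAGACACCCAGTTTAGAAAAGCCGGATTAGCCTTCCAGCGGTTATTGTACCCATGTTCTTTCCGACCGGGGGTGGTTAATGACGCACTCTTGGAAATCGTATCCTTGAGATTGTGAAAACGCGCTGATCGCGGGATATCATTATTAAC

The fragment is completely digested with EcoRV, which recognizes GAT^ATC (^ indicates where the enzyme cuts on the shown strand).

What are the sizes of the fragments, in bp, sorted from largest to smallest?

EcoRV sites (GATATC) start at positions 4, 28, 248.
EcoRV cuts after base 3 of each site, so after positions 6, 30, 250.
Linear molecule, 3 cuts → 4 fragments:
  1–6 → 6 bp
  7–30 → 24 bp
  31–250 → 220 bp
  251–262 → 12 bp
Sorted largest to smallest: 220, 24, 12, 6 bp.

220, 24, 12, 6 bp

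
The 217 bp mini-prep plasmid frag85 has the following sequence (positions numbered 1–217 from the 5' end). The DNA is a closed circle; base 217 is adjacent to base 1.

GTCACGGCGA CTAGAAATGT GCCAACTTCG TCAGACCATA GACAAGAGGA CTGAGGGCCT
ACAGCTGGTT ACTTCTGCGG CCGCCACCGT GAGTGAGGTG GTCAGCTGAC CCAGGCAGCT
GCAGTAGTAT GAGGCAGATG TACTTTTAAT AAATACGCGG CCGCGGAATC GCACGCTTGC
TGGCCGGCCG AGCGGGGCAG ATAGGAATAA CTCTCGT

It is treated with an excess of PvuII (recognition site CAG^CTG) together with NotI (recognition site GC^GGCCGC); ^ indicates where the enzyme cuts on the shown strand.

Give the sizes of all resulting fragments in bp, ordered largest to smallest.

PvuII sites (CAGCTG) start at positions 62, 103, 116.
PvuII cuts after base 3 of each site, so after positions 64, 105, 118.
NotI sites (GCGGCCGC) start at positions 77, 157.
NotI cuts after base 2 of each site, so after positions 78, 158.
Combined cut positions: 64, 78, 105, 118, 158.
Circular molecule, 5 cuts → 5 fragments:
  65–78 → 14 bp
  79–105 → 27 bp
  106–118 → 13 bp
  119–158 → 40 bp
  159–217 then 1–64 → 59 + 64 = 123 bp
Sorted largest to smallest: 123, 40, 27, 14, 13 bp.

123, 40, 27, 14, 13 bp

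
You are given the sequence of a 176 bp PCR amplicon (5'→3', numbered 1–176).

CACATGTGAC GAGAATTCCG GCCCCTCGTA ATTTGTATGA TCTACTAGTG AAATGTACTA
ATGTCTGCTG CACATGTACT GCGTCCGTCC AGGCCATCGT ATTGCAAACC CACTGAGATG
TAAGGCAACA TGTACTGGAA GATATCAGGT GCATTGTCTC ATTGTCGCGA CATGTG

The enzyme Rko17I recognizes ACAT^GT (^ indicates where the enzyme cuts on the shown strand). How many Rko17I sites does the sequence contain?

ACATGT occurs starting at positions 2, 72, 128, 170.
Rko17I cuts at 4 sites.

4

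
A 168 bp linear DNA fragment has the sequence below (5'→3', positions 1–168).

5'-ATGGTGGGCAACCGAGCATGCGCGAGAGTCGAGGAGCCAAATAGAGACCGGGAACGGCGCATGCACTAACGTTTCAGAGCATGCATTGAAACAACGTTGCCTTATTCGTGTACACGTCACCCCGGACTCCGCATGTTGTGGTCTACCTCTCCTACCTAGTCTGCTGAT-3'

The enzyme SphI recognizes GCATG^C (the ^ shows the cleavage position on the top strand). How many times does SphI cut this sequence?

3

GCATGC occurs starting at positions 16, 59, 79.
SphI cuts at 3 sites.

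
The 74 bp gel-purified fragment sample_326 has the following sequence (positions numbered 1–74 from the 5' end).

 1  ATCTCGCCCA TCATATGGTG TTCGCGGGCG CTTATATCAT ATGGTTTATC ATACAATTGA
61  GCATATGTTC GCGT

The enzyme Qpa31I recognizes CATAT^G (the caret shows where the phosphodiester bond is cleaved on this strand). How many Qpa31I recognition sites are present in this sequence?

CATATG occurs starting at positions 12, 38, 62.
Qpa31I cuts at 3 sites.

3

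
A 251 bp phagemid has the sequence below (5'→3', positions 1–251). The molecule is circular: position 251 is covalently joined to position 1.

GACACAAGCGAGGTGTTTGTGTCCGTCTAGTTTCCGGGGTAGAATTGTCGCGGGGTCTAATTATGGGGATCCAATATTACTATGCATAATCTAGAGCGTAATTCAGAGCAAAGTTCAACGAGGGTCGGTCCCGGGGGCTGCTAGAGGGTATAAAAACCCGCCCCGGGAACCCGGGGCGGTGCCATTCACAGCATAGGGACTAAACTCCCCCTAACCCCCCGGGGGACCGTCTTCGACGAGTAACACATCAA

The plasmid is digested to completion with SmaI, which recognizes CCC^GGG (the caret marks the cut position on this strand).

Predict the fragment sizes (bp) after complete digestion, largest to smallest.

SmaI sites (CCCGGG) start at positions 130, 162, 170, 218.
SmaI cuts after base 3 of each site, so after positions 132, 164, 172, 220.
Circular molecule, 4 cuts → 4 fragments:
  133–164 → 32 bp
  165–172 → 8 bp
  173–220 → 48 bp
  221–251 then 1–132 → 31 + 132 = 163 bp
Sorted largest to smallest: 163, 48, 32, 8 bp.

163, 48, 32, 8 bp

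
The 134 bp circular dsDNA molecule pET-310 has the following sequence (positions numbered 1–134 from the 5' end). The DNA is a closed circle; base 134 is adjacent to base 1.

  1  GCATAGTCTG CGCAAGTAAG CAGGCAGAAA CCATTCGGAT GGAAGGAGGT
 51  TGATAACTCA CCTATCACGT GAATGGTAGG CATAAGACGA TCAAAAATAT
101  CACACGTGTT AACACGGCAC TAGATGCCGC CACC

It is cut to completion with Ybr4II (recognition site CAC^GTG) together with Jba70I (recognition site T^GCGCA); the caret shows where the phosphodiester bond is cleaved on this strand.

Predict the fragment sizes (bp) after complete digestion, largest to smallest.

Ybr4II sites (CACGTG) start at positions 66, 103.
Ybr4II cuts after base 3 of each site, so after positions 68, 105.
The Jba70I site (TGCGCA) starts at position 9.
Jba70I cuts after the first base of each site, so after position 9.
Combined cut positions: 9, 68, 105.
Circular molecule, 3 cuts → 3 fragments:
  10–68 → 59 bp
  69–105 → 37 bp
  106–134 then 1–9 → 29 + 9 = 38 bp
Sorted largest to smallest: 59, 38, 37 bp.

59, 38, 37 bp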